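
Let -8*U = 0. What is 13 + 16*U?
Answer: 13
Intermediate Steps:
U = 0 (U = -⅛*0 = 0)
13 + 16*U = 13 + 16*0 = 13 + 0 = 13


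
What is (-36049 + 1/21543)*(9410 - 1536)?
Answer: -6114976793644/21543 ≈ -2.8385e+8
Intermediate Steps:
(-36049 + 1/21543)*(9410 - 1536) = (-36049 + 1/21543)*7874 = -776603606/21543*7874 = -6114976793644/21543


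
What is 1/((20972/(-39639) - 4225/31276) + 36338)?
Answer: 1239749364/45049188993985 ≈ 2.7520e-5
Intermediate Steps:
1/((20972/(-39639) - 4225/31276) + 36338) = 1/((20972*(-1/39639) - 4225*1/31276) + 36338) = 1/((-20972/39639 - 4225/31276) + 36338) = 1/(-823395047/1239749364 + 36338) = 1/(45049188993985/1239749364) = 1239749364/45049188993985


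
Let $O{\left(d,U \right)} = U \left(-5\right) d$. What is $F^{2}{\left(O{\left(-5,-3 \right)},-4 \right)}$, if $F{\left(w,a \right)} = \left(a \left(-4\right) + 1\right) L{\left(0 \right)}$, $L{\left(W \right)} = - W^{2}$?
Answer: $0$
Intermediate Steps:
$O{\left(d,U \right)} = - 5 U d$
$F{\left(w,a \right)} = 0$ ($F{\left(w,a \right)} = \left(a \left(-4\right) + 1\right) \left(- 0^{2}\right) = \left(- 4 a + 1\right) \left(\left(-1\right) 0\right) = \left(1 - 4 a\right) 0 = 0$)
$F^{2}{\left(O{\left(-5,-3 \right)},-4 \right)} = 0^{2} = 0$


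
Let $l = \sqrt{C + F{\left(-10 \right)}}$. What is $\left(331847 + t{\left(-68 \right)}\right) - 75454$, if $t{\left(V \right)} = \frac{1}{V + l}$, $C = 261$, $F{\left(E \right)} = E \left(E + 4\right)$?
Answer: $\frac{1103259011}{4303} - \frac{\sqrt{321}}{4303} \approx 2.5639 \cdot 10^{5}$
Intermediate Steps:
$F{\left(E \right)} = E \left(4 + E\right)$
$l = \sqrt{321}$ ($l = \sqrt{261 - 10 \left(4 - 10\right)} = \sqrt{261 - -60} = \sqrt{261 + 60} = \sqrt{321} \approx 17.916$)
$t{\left(V \right)} = \frac{1}{V + \sqrt{321}}$
$\left(331847 + t{\left(-68 \right)}\right) - 75454 = \left(331847 + \frac{1}{-68 + \sqrt{321}}\right) - 75454 = 256393 + \frac{1}{-68 + \sqrt{321}}$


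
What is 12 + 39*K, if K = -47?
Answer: -1821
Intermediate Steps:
12 + 39*K = 12 + 39*(-47) = 12 - 1833 = -1821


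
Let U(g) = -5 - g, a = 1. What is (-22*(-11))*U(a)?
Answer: -1452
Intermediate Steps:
(-22*(-11))*U(a) = (-22*(-11))*(-5 - 1*1) = 242*(-5 - 1) = 242*(-6) = -1452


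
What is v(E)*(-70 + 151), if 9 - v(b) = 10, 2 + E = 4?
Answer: -81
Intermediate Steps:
E = 2 (E = -2 + 4 = 2)
v(b) = -1 (v(b) = 9 - 1*10 = 9 - 10 = -1)
v(E)*(-70 + 151) = -(-70 + 151) = -1*81 = -81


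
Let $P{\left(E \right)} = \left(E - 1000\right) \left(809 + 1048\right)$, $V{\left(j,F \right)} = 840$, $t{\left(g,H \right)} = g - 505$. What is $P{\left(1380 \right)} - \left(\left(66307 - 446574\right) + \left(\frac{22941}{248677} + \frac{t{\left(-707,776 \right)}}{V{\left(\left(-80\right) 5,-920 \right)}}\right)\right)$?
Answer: $\frac{18903178311037}{17407390} \approx 1.0859 \cdot 10^{6}$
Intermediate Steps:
$t{\left(g,H \right)} = -505 + g$
$P{\left(E \right)} = -1857000 + 1857 E$ ($P{\left(E \right)} = \left(-1000 + E\right) 1857 = -1857000 + 1857 E$)
$P{\left(1380 \right)} - \left(\left(66307 - 446574\right) + \left(\frac{22941}{248677} + \frac{t{\left(-707,776 \right)}}{V{\left(\left(-80\right) 5,-920 \right)}}\right)\right) = \left(-1857000 + 1857 \cdot 1380\right) - \left(\left(66307 - 446574\right) + \left(\frac{22941}{248677} + \frac{-505 - 707}{840}\right)\right) = \left(-1857000 + 2562660\right) - \left(-380267 + \left(22941 \cdot \frac{1}{248677} - \frac{101}{70}\right)\right) = 705660 - \left(-380267 + \left(\frac{22941}{248677} - \frac{101}{70}\right)\right) = 705660 - \left(-380267 - \frac{23510507}{17407390}\right) = 705660 - - \frac{6619479483637}{17407390} = 705660 + \frac{6619479483637}{17407390} = \frac{18903178311037}{17407390}$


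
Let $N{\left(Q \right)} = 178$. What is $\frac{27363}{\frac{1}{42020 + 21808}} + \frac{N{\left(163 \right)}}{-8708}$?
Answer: $\frac{7604372305567}{4354} \approx 1.7465 \cdot 10^{9}$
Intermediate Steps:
$\frac{27363}{\frac{1}{42020 + 21808}} + \frac{N{\left(163 \right)}}{-8708} = \frac{27363}{\frac{1}{42020 + 21808}} + \frac{178}{-8708} = \frac{27363}{\frac{1}{63828}} + 178 \left(- \frac{1}{8708}\right) = 27363 \frac{1}{\frac{1}{63828}} - \frac{89}{4354} = 27363 \cdot 63828 - \frac{89}{4354} = 1746525564 - \frac{89}{4354} = \frac{7604372305567}{4354}$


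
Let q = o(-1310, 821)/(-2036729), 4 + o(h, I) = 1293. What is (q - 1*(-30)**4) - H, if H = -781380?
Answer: -58291185269/2036729 ≈ -28620.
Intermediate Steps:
o(h, I) = 1289 (o(h, I) = -4 + 1293 = 1289)
q = -1289/2036729 (q = 1289/(-2036729) = 1289*(-1/2036729) = -1289/2036729 ≈ -0.00063288)
(q - 1*(-30)**4) - H = (-1289/2036729 - 1*(-30)**4) - 1*(-781380) = (-1289/2036729 - 1*810000) + 781380 = (-1289/2036729 - 810000) + 781380 = -1649750491289/2036729 + 781380 = -58291185269/2036729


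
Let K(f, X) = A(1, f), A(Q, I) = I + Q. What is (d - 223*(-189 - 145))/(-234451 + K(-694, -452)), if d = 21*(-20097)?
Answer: 26735/18088 ≈ 1.4781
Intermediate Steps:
K(f, X) = 1 + f (K(f, X) = f + 1 = 1 + f)
d = -422037
(d - 223*(-189 - 145))/(-234451 + K(-694, -452)) = (-422037 - 223*(-189 - 145))/(-234451 + (1 - 694)) = (-422037 - 223*(-334))/(-234451 - 693) = (-422037 + 74482)/(-235144) = -347555*(-1/235144) = 26735/18088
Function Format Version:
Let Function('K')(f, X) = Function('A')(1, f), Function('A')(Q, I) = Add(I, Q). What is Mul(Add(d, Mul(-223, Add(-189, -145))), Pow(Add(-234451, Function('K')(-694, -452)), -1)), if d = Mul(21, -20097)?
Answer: Rational(26735, 18088) ≈ 1.4781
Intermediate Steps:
Function('K')(f, X) = Add(1, f) (Function('K')(f, X) = Add(f, 1) = Add(1, f))
d = -422037
Mul(Add(d, Mul(-223, Add(-189, -145))), Pow(Add(-234451, Function('K')(-694, -452)), -1)) = Mul(Add(-422037, Mul(-223, Add(-189, -145))), Pow(Add(-234451, Add(1, -694)), -1)) = Mul(Add(-422037, Mul(-223, -334)), Pow(Add(-234451, -693), -1)) = Mul(Add(-422037, 74482), Pow(-235144, -1)) = Mul(-347555, Rational(-1, 235144)) = Rational(26735, 18088)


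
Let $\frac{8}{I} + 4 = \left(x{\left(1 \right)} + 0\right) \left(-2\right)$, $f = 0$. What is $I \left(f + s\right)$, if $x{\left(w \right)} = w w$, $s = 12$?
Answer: $-16$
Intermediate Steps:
$x{\left(w \right)} = w^{2}$
$I = - \frac{4}{3}$ ($I = \frac{8}{-4 + \left(1^{2} + 0\right) \left(-2\right)} = \frac{8}{-4 + \left(1 + 0\right) \left(-2\right)} = \frac{8}{-4 + 1 \left(-2\right)} = \frac{8}{-4 - 2} = \frac{8}{-6} = 8 \left(- \frac{1}{6}\right) = - \frac{4}{3} \approx -1.3333$)
$I \left(f + s\right) = - \frac{4 \left(0 + 12\right)}{3} = \left(- \frac{4}{3}\right) 12 = -16$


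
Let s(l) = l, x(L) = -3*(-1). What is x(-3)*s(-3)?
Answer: -9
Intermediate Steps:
x(L) = 3
x(-3)*s(-3) = 3*(-3) = -9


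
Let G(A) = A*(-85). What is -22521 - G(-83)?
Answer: -29576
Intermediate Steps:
G(A) = -85*A
-22521 - G(-83) = -22521 - (-85)*(-83) = -22521 - 1*7055 = -22521 - 7055 = -29576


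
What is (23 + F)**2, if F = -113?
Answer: 8100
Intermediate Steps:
(23 + F)**2 = (23 - 113)**2 = (-90)**2 = 8100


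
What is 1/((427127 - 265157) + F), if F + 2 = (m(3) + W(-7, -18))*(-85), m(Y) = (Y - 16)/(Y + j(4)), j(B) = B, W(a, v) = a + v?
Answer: 7/1149756 ≈ 6.0882e-6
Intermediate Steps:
m(Y) = (-16 + Y)/(4 + Y) (m(Y) = (Y - 16)/(Y + 4) = (-16 + Y)/(4 + Y))
F = 15966/7 (F = -2 + ((-16 + 3)/(4 + 3) + (-7 - 18))*(-85) = -2 + (-13/7 - 25)*(-85) = -2 - 188/7*(-85) = -2 + 15980/7 = 15966/7 ≈ 2280.9)
1/((427127 - 265157) + F) = 1/((427127 - 265157) + 15966/7) = 1/(161970 + 15966/7) = 1/(1149756/7) = 7/1149756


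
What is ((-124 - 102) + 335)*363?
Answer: 39567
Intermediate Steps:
((-124 - 102) + 335)*363 = (-226 + 335)*363 = 109*363 = 39567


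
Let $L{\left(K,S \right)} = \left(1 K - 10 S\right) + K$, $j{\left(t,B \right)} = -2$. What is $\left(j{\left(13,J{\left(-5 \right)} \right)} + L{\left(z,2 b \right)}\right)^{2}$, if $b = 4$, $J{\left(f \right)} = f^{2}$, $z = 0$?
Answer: $6724$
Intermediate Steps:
$L{\left(K,S \right)} = - 10 S + 2 K$ ($L{\left(K,S \right)} = \left(K - 10 S\right) + K = - 10 S + 2 K$)
$\left(j{\left(13,J{\left(-5 \right)} \right)} + L{\left(z,2 b \right)}\right)^{2} = \left(-2 + \left(- 10 \cdot 2 \cdot 4 + 2 \cdot 0\right)\right)^{2} = \left(-2 + \left(\left(-10\right) 8 + 0\right)\right)^{2} = \left(-2 + \left(-80 + 0\right)\right)^{2} = \left(-2 - 80\right)^{2} = \left(-82\right)^{2} = 6724$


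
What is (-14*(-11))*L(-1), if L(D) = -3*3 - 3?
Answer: -1848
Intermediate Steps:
L(D) = -12 (L(D) = -9 - 3 = -12)
(-14*(-11))*L(-1) = -14*(-11)*(-12) = 154*(-12) = -1848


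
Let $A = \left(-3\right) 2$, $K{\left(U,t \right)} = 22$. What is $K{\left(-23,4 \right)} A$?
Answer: $-132$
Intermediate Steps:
$A = -6$
$K{\left(-23,4 \right)} A = 22 \left(-6\right) = -132$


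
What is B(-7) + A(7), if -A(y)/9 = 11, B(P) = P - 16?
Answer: -122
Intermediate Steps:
B(P) = -16 + P
A(y) = -99 (A(y) = -9*11 = -99)
B(-7) + A(7) = (-16 - 7) - 99 = -23 - 99 = -122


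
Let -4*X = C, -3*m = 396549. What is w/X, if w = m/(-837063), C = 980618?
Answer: -29374/45602169163 ≈ -6.4414e-7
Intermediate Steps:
m = -132183 (m = -1/3*396549 = -132183)
X = -490309/2 (X = -1/4*980618 = -490309/2 ≈ -2.4515e+5)
w = 14687/93007 (w = -132183/(-837063) = -132183*(-1/837063) = 14687/93007 ≈ 0.15791)
w/X = 14687/(93007*(-490309/2)) = (14687/93007)*(-2/490309) = -29374/45602169163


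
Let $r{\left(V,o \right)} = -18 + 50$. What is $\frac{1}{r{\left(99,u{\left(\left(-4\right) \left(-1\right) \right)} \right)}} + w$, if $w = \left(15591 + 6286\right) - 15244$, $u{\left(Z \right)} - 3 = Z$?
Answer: $\frac{212257}{32} \approx 6633.0$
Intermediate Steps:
$u{\left(Z \right)} = 3 + Z$
$r{\left(V,o \right)} = 32$
$w = 6633$ ($w = 21877 - 15244 = 6633$)
$\frac{1}{r{\left(99,u{\left(\left(-4\right) \left(-1\right) \right)} \right)}} + w = \frac{1}{32} + 6633 = \frac{212257}{32}$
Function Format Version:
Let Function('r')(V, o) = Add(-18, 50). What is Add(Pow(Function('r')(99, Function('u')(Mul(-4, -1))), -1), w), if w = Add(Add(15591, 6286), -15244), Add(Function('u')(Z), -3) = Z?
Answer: Rational(212257, 32) ≈ 6633.0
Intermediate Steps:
Function('u')(Z) = Add(3, Z)
Function('r')(V, o) = 32
w = 6633 (w = Add(21877, -15244) = 6633)
Add(Pow(Function('r')(99, Function('u')(Mul(-4, -1))), -1), w) = Add(Pow(32, -1), 6633) = Add(Rational(1, 32), 6633) = Rational(212257, 32)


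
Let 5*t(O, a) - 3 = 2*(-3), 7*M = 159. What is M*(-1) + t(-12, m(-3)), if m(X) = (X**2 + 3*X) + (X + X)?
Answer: -816/35 ≈ -23.314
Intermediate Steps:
M = 159/7 (M = (1/7)*159 = 159/7 ≈ 22.714)
m(X) = X**2 + 5*X (m(X) = (X**2 + 3*X) + 2*X = X**2 + 5*X)
t(O, a) = -3/5 (t(O, a) = 3/5 + (2*(-3))/5 = 3/5 + (1/5)*(-6) = 3/5 - 6/5 = -3/5)
M*(-1) + t(-12, m(-3)) = (159/7)*(-1) - 3/5 = -159/7 - 3/5 = -816/35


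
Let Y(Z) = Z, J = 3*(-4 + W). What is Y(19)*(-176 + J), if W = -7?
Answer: -3971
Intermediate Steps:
J = -33 (J = 3*(-4 - 7) = 3*(-11) = -33)
Y(19)*(-176 + J) = 19*(-176 - 33) = 19*(-209) = -3971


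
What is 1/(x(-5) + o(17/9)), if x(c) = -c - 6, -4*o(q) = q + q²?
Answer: -162/383 ≈ -0.42298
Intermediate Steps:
o(q) = -q/4 - q²/4 (o(q) = -(q + q²)/4 = -q/4 - q²/4)
x(c) = -6 - c
1/(x(-5) + o(17/9)) = 1/((-6 - 1*(-5)) - 17/9*(1 + 17/9)/4) = 1/((-6 + 5) - 17*(⅑)*(1 + 17*(⅑))/4) = 1/(-1 - ¼*17/9*(1 + 17/9)) = 1/(-1 - ¼*17/9*26/9) = 1/(-1 - 221/162) = 1/(-383/162) = -162/383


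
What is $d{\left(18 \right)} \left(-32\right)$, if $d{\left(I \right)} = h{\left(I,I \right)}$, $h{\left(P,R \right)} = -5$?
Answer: $160$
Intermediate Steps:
$d{\left(I \right)} = -5$
$d{\left(18 \right)} \left(-32\right) = \left(-5\right) \left(-32\right) = 160$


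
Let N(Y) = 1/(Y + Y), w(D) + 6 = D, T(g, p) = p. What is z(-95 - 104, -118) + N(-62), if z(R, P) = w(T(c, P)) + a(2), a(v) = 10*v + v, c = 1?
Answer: -12649/124 ≈ -102.01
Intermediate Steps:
w(D) = -6 + D
N(Y) = 1/(2*Y)
a(v) = 11*v
z(R, P) = 16 + P (z(R, P) = (-6 + P) + 11*2 = (-6 + P) + 22 = 16 + P)
z(-95 - 104, -118) + N(-62) = (16 - 118) + (½)/(-62) = -102 + (½)*(-1/62) = -102 - 1/124 = -12649/124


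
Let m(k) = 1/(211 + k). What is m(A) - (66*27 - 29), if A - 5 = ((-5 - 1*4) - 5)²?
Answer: -722235/412 ≈ -1753.0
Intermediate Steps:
A = 201 (A = 5 + ((-5 - 1*4) - 5)² = 5 + ((-5 - 4) - 5)² = 5 + (-9 - 5)² = 5 + (-14)² = 5 + 196 = 201)
m(A) - (66*27 - 29) = 1/(211 + 201) - (66*27 - 29) = 1/412 - (1782 - 29) = 1/412 - 1*1753 = 1/412 - 1753 = -722235/412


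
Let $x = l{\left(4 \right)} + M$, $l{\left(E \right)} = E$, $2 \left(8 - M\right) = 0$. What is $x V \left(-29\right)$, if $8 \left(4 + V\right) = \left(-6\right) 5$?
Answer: $2697$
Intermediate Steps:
$M = 8$ ($M = 8 - 0 = 8 + 0 = 8$)
$x = 12$ ($x = 4 + 8 = 12$)
$V = - \frac{31}{4}$ ($V = -4 + \frac{\left(-6\right) 5}{8} = -4 + \frac{1}{8} \left(-30\right) = -4 - \frac{15}{4} = - \frac{31}{4} \approx -7.75$)
$x V \left(-29\right) = 12 \left(- \frac{31}{4}\right) \left(-29\right) = \left(-93\right) \left(-29\right) = 2697$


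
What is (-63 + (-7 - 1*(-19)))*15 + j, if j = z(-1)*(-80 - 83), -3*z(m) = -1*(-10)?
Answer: -665/3 ≈ -221.67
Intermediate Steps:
z(m) = -10/3 (z(m) = -(-1)*(-10)/3 = -⅓*10 = -10/3)
j = 1630/3 (j = -10*(-80 - 83)/3 = -10/3*(-163) = 1630/3 ≈ 543.33)
(-63 + (-7 - 1*(-19)))*15 + j = (-63 + (-7 - 1*(-19)))*15 + 1630/3 = (-63 + (-7 + 19))*15 + 1630/3 = (-63 + 12)*15 + 1630/3 = -51*15 + 1630/3 = -765 + 1630/3 = -665/3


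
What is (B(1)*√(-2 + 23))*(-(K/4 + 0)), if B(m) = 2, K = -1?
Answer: √21/2 ≈ 2.2913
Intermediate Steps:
(B(1)*√(-2 + 23))*(-(K/4 + 0)) = (2*√(-2 + 23))*(-(-1/4 + 0)) = (2*√21)*(-(-1*¼ + 0)) = (2*√21)*(-(-¼ + 0)) = (2*√21)*(-1*(-¼)) = (2*√21)*(¼) = √21/2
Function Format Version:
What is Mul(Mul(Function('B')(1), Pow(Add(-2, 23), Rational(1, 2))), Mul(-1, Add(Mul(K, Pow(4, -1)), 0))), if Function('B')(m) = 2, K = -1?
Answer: Mul(Rational(1, 2), Pow(21, Rational(1, 2))) ≈ 2.2913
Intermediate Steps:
Mul(Mul(Function('B')(1), Pow(Add(-2, 23), Rational(1, 2))), Mul(-1, Add(Mul(K, Pow(4, -1)), 0))) = Mul(Mul(2, Pow(Add(-2, 23), Rational(1, 2))), Mul(-1, Add(Mul(-1, Pow(4, -1)), 0))) = Mul(Mul(2, Pow(21, Rational(1, 2))), Mul(-1, Add(Mul(-1, Rational(1, 4)), 0))) = Mul(Mul(2, Pow(21, Rational(1, 2))), Mul(-1, Add(Rational(-1, 4), 0))) = Mul(Mul(2, Pow(21, Rational(1, 2))), Mul(-1, Rational(-1, 4))) = Mul(Mul(2, Pow(21, Rational(1, 2))), Rational(1, 4)) = Mul(Rational(1, 2), Pow(21, Rational(1, 2)))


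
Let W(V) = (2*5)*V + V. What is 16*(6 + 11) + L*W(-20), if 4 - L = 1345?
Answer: 295292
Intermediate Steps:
L = -1341 (L = 4 - 1*1345 = 4 - 1345 = -1341)
W(V) = 11*V (W(V) = 10*V + V = 11*V)
16*(6 + 11) + L*W(-20) = 16*(6 + 11) - 14751*(-20) = 16*17 - 1341*(-220) = 272 + 295020 = 295292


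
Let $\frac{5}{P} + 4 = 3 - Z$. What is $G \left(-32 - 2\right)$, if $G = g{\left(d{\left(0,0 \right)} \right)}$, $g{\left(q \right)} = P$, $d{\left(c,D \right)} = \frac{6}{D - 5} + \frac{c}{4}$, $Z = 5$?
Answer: $\frac{85}{3} \approx 28.333$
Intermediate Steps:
$P = - \frac{5}{6}$ ($P = \frac{5}{-4 + \left(3 - 5\right)} = \frac{5}{-4 - 2} = \frac{5}{-6} = 5 \left(- \frac{1}{6}\right) = - \frac{5}{6} \approx -0.83333$)
$d{\left(c,D \right)} = \frac{6}{-5 + D} + \frac{c}{4}$ ($d{\left(c,D \right)} = \frac{6}{-5 + D} + c \frac{1}{4} = \frac{6}{-5 + D} + \frac{c}{4}$)
$g{\left(q \right)} = - \frac{5}{6}$
$G = - \frac{5}{6} \approx -0.83333$
$G \left(-32 - 2\right) = - \frac{5 \left(-32 - 2\right)}{6} = \left(- \frac{5}{6}\right) \left(-34\right) = \frac{85}{3}$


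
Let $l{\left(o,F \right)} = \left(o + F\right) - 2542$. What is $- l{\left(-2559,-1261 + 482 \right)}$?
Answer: $5880$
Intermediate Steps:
$l{\left(o,F \right)} = -2542 + F + o$ ($l{\left(o,F \right)} = \left(F + o\right) - 2542 = -2542 + F + o$)
$- l{\left(-2559,-1261 + 482 \right)} = - (-2542 + \left(-1261 + 482\right) - 2559) = - (-2542 - 779 - 2559) = \left(-1\right) \left(-5880\right) = 5880$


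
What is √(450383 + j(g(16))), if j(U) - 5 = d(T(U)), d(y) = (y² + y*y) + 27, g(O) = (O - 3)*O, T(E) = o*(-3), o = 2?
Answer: √450487 ≈ 671.18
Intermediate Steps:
T(E) = -6 (T(E) = 2*(-3) = -6)
g(O) = O*(-3 + O) (g(O) = (-3 + O)*O = O*(-3 + O))
d(y) = 27 + 2*y² (d(y) = (y² + y²) + 27 = 2*y² + 27 = 27 + 2*y²)
j(U) = 104 (j(U) = 5 + (27 + 2*(-6)²) = 5 + (27 + 2*36) = 5 + (27 + 72) = 5 + 99 = 104)
√(450383 + j(g(16))) = √(450383 + 104) = √450487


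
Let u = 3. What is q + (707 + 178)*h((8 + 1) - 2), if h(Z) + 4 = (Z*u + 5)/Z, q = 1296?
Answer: 7302/7 ≈ 1043.1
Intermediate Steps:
h(Z) = -4 + (5 + 3*Z)/Z (h(Z) = -4 + (Z*3 + 5)/Z = -4 + (3*Z + 5)/Z = -4 + (5 + 3*Z)/Z)
q + (707 + 178)*h((8 + 1) - 2) = 1296 + (707 + 178)*((5 - ((8 + 1) - 2))/((8 + 1) - 2)) = 1296 + 885*((5 - (9 - 2))/(9 - 2)) = 1296 + 885*((5 - 1*7)/7) = 1296 + 885*((5 - 7)/7) = 1296 + 885*((1/7)*(-2)) = 1296 + 885*(-2/7) = 1296 - 1770/7 = 7302/7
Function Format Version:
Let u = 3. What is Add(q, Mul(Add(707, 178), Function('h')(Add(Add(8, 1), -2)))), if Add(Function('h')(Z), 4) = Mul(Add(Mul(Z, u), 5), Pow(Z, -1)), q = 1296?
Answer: Rational(7302, 7) ≈ 1043.1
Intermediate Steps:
Function('h')(Z) = Add(-4, Mul(Pow(Z, -1), Add(5, Mul(3, Z)))) (Function('h')(Z) = Add(-4, Mul(Add(Mul(Z, 3), 5), Pow(Z, -1))) = Add(-4, Mul(Add(Mul(3, Z), 5), Pow(Z, -1))) = Add(-4, Mul(Add(5, Mul(3, Z)), Pow(Z, -1))) = Add(-4, Mul(Pow(Z, -1), Add(5, Mul(3, Z)))))
Add(q, Mul(Add(707, 178), Function('h')(Add(Add(8, 1), -2)))) = Add(1296, Mul(Add(707, 178), Mul(Pow(Add(Add(8, 1), -2), -1), Add(5, Mul(-1, Add(Add(8, 1), -2)))))) = Add(1296, Mul(885, Mul(Pow(Add(9, -2), -1), Add(5, Mul(-1, Add(9, -2)))))) = Add(1296, Mul(885, Mul(Pow(7, -1), Add(5, Mul(-1, 7))))) = Add(1296, Mul(885, Mul(Rational(1, 7), Add(5, -7)))) = Add(1296, Mul(885, Mul(Rational(1, 7), -2))) = Add(1296, Mul(885, Rational(-2, 7))) = Add(1296, Rational(-1770, 7)) = Rational(7302, 7)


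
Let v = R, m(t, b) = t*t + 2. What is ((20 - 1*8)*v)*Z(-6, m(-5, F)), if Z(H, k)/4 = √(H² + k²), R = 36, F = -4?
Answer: 5184*√85 ≈ 47794.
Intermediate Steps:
m(t, b) = 2 + t² (m(t, b) = t² + 2 = 2 + t²)
Z(H, k) = 4*√(H² + k²)
v = 36
((20 - 1*8)*v)*Z(-6, m(-5, F)) = ((20 - 1*8)*36)*(4*√((-6)² + (2 + (-5)²)²)) = ((20 - 8)*36)*(4*√(36 + (2 + 25)²)) = (12*36)*(4*√(36 + 27²)) = 432*(4*√(36 + 729)) = 432*(4*√765) = 432*(4*(3*√85)) = 432*(12*√85) = 5184*√85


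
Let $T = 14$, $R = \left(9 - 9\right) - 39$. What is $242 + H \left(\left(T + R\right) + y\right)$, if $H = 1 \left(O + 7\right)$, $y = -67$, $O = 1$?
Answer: $-494$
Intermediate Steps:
$R = -39$ ($R = 0 - 39 = -39$)
$H = 8$ ($H = 1 \left(1 + 7\right) = 1 \cdot 8 = 8$)
$242 + H \left(\left(T + R\right) + y\right) = 242 + 8 \left(\left(14 - 39\right) - 67\right) = 242 + 8 \left(-25 - 67\right) = 242 + 8 \left(-92\right) = 242 - 736 = -494$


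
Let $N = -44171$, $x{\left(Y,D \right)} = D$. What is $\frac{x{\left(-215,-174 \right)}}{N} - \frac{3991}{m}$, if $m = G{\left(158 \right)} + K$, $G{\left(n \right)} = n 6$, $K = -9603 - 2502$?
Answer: $\frac{178227779}{492815847} \approx 0.36165$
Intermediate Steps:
$K = -12105$ ($K = -9603 - 2502 = -12105$)
$G{\left(n \right)} = 6 n$
$m = -11157$ ($m = 6 \cdot 158 - 12105 = 948 - 12105 = -11157$)
$\frac{x{\left(-215,-174 \right)}}{N} - \frac{3991}{m} = - \frac{174}{-44171} - \frac{3991}{-11157} = \left(-174\right) \left(- \frac{1}{44171}\right) - - \frac{3991}{11157} = \frac{174}{44171} + \frac{3991}{11157} = \frac{178227779}{492815847}$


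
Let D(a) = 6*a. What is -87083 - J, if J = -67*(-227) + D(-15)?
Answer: -102202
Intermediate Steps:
J = 15119 (J = -67*(-227) + 6*(-15) = 15209 - 90 = 15119)
-87083 - J = -87083 - 1*15119 = -87083 - 15119 = -102202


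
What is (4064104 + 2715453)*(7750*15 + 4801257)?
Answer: 33338519004399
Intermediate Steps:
(4064104 + 2715453)*(7750*15 + 4801257) = 6779557*(116250 + 4801257) = 6779557*4917507 = 33338519004399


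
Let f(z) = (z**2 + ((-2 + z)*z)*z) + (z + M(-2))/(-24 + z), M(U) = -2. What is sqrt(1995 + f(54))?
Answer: sqrt(35222565)/15 ≈ 395.66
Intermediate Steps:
f(z) = z**2 + z**2*(-2 + z) + (-2 + z)/(-24 + z) (f(z) = (z**2 + ((-2 + z)*z)*z) + (z - 2)/(-24 + z) = (z**2 + (z*(-2 + z))*z) + (-2 + z)/(-24 + z) = (z**2 + z**2*(-2 + z)) + (-2 + z)/(-24 + z) = z**2 + z**2*(-2 + z) + (-2 + z)/(-24 + z))
sqrt(1995 + f(54)) = sqrt(1995 + (-2 + 54 + 54**4 - 25*54**3 + 24*54**2)/(-24 + 54)) = sqrt(1995 + (-2 + 54 + 8503056 - 25*157464 + 24*2916)/30) = sqrt(1995 + (-2 + 54 + 8503056 - 3936600 + 69984)/30) = sqrt(1995 + (1/30)*4636492) = sqrt(1995 + 2318246/15) = sqrt(2348171/15) = sqrt(35222565)/15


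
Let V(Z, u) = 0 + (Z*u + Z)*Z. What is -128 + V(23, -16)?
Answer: -8063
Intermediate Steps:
V(Z, u) = Z*(Z + Z*u) (V(Z, u) = 0 + (Z + Z*u)*Z = 0 + Z*(Z + Z*u) = Z*(Z + Z*u))
-128 + V(23, -16) = -128 + 23²*(1 - 16) = -128 + 529*(-15) = -128 - 7935 = -8063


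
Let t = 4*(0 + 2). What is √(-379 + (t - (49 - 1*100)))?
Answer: 8*I*√5 ≈ 17.889*I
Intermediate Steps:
t = 8 (t = 4*2 = 8)
√(-379 + (t - (49 - 1*100))) = √(-379 + (8 - (49 - 1*100))) = √(-379 + (8 - (49 - 100))) = √(-379 + (8 - 1*(-51))) = √(-379 + (8 + 51)) = √(-379 + 59) = √(-320) = 8*I*√5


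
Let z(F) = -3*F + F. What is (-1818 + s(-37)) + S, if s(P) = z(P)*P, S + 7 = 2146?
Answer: -2417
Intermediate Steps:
S = 2139 (S = -7 + 2146 = 2139)
z(F) = -2*F
s(P) = -2*P**2 (s(P) = (-2*P)*P = -2*P**2)
(-1818 + s(-37)) + S = (-1818 - 2*(-37)**2) + 2139 = (-1818 - 2*1369) + 2139 = (-1818 - 2738) + 2139 = -4556 + 2139 = -2417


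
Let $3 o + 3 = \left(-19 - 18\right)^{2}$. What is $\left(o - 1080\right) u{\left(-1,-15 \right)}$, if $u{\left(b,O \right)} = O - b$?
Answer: $\frac{26236}{3} \approx 8745.3$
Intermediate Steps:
$o = \frac{1366}{3}$ ($o = -1 + \frac{\left(-19 - 18\right)^{2}}{3} = -1 + \frac{\left(-37\right)^{2}}{3} = -1 + \frac{1}{3} \cdot 1369 = -1 + \frac{1369}{3} = \frac{1366}{3} \approx 455.33$)
$\left(o - 1080\right) u{\left(-1,-15 \right)} = \left(\frac{1366}{3} - 1080\right) \left(-15 - -1\right) = - \frac{1874 \left(-15 + 1\right)}{3} = \left(- \frac{1874}{3}\right) \left(-14\right) = \frac{26236}{3}$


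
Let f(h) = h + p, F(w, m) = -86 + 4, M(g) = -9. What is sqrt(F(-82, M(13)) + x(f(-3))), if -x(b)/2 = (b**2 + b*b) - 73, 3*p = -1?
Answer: 4*sqrt(11)/3 ≈ 4.4222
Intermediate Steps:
F(w, m) = -82
p = -1/3 (p = (1/3)*(-1) = -1/3 ≈ -0.33333)
f(h) = -1/3 + h (f(h) = h - 1/3 = -1/3 + h)
x(b) = 146 - 4*b**2 (x(b) = -2*((b**2 + b*b) - 73) = -2*((b**2 + b**2) - 73) = -2*(2*b**2 - 73) = -2*(-73 + 2*b**2) = 146 - 4*b**2)
sqrt(F(-82, M(13)) + x(f(-3))) = sqrt(-82 + (146 - 4*(-1/3 - 3)**2)) = sqrt(-82 + (146 - 4*(-10/3)**2)) = sqrt(-82 + (146 - 4*100/9)) = sqrt(-82 + (146 - 400/9)) = sqrt(-82 + 914/9) = sqrt(176/9) = 4*sqrt(11)/3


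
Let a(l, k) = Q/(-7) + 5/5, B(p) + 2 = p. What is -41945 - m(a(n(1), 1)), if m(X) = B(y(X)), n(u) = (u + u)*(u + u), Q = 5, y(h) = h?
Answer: -293603/7 ≈ -41943.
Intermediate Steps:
B(p) = -2 + p
n(u) = 4*u² (n(u) = (2*u)*(2*u) = 4*u²)
a(l, k) = 2/7 (a(l, k) = 5/(-7) + 5/5 = 5*(-⅐) + 5*(⅕) = -5/7 + 1 = 2/7)
m(X) = -2 + X
-41945 - m(a(n(1), 1)) = -41945 - (-2 + 2/7) = -41945 - 1*(-12/7) = -41945 + 12/7 = -293603/7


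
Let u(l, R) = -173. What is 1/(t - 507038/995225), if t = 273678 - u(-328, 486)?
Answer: 142175/38934693491 ≈ 3.6516e-6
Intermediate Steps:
t = 273851 (t = 273678 - 1*(-173) = 273678 + 173 = 273851)
1/(t - 507038/995225) = 1/(273851 - 507038/995225) = 1/(273851 - 507038*1/995225) = 1/(273851 - 72434/142175) = 1/(38934693491/142175) = 142175/38934693491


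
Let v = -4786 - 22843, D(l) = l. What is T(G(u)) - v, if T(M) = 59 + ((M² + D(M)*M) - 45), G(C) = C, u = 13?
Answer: 27981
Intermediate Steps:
T(M) = 14 + 2*M² (T(M) = 59 + ((M² + M*M) - 45) = 59 + ((M² + M²) - 45) = 59 + (2*M² - 45) = 59 + (-45 + 2*M²) = 14 + 2*M²)
v = -27629
T(G(u)) - v = (14 + 2*13²) - 1*(-27629) = (14 + 2*169) + 27629 = (14 + 338) + 27629 = 352 + 27629 = 27981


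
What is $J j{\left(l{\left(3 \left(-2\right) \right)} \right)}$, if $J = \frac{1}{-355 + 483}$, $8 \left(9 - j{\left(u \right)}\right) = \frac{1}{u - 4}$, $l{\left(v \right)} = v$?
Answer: $\frac{721}{10240} \approx 0.07041$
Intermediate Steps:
$j{\left(u \right)} = 9 - \frac{1}{8 \left(-4 + u\right)}$ ($j{\left(u \right)} = 9 - \frac{1}{8 \left(u - 4\right)} = 9 - \frac{1}{8 \left(-4 + u\right)}$)
$J = \frac{1}{128} \approx 0.0078125$
$J j{\left(l{\left(3 \left(-2\right) \right)} \right)} = \frac{\frac{1}{8} \frac{1}{-4 + 3 \left(-2\right)} \left(-289 + 72 \cdot 3 \left(-2\right)\right)}{128} = \frac{\frac{1}{8} \frac{1}{-4 - 6} \left(-289 + 72 \left(-6\right)\right)}{128} = \frac{\frac{1}{8} \frac{1}{-10} \left(-289 - 432\right)}{128} = \frac{\frac{1}{8} \left(- \frac{1}{10}\right) \left(-721\right)}{128} = \frac{1}{128} \cdot \frac{721}{80} = \frac{721}{10240}$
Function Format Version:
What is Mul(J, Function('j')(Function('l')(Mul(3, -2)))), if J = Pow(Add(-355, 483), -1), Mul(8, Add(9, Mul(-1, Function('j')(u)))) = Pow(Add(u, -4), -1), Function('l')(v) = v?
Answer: Rational(721, 10240) ≈ 0.070410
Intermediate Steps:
Function('j')(u) = Add(9, Mul(Rational(-1, 8), Pow(Add(-4, u), -1))) (Function('j')(u) = Add(9, Mul(Rational(-1, 8), Pow(Add(u, -4), -1))) = Add(9, Mul(Rational(-1, 8), Pow(Add(-4, u), -1))))
J = Rational(1, 128) (J = Pow(128, -1) = Rational(1, 128) ≈ 0.0078125)
Mul(J, Function('j')(Function('l')(Mul(3, -2)))) = Mul(Rational(1, 128), Mul(Rational(1, 8), Pow(Add(-4, Mul(3, -2)), -1), Add(-289, Mul(72, Mul(3, -2))))) = Mul(Rational(1, 128), Mul(Rational(1, 8), Pow(Add(-4, -6), -1), Add(-289, Mul(72, -6)))) = Mul(Rational(1, 128), Mul(Rational(1, 8), Pow(-10, -1), Add(-289, -432))) = Mul(Rational(1, 128), Mul(Rational(1, 8), Rational(-1, 10), -721)) = Mul(Rational(1, 128), Rational(721, 80)) = Rational(721, 10240)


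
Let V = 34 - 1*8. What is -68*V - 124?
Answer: -1892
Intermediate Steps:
V = 26 (V = 34 - 8 = 26)
-68*V - 124 = -68*26 - 124 = -1768 - 124 = -1892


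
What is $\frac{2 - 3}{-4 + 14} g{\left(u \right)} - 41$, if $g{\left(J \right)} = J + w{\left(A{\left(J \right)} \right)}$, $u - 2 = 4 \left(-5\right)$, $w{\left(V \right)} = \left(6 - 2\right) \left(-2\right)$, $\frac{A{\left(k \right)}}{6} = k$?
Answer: $- \frac{192}{5} \approx -38.4$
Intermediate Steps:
$A{\left(k \right)} = 6 k$
$w{\left(V \right)} = -8$ ($w{\left(V \right)} = 4 \left(-2\right) = -8$)
$u = -18$ ($u = 2 + 4 \left(-5\right) = 2 - 20 = -18$)
$g{\left(J \right)} = -8 + J$ ($g{\left(J \right)} = J - 8 = -8 + J$)
$\frac{2 - 3}{-4 + 14} g{\left(u \right)} - 41 = \frac{2 - 3}{-4 + 14} \left(-8 - 18\right) - 41 = - \frac{1}{10} \left(-26\right) - 41 = \left(-1\right) \frac{1}{10} \left(-26\right) - 41 = \left(- \frac{1}{10}\right) \left(-26\right) - 41 = \frac{13}{5} - 41 = - \frac{192}{5}$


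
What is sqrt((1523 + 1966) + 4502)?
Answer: sqrt(7991) ≈ 89.392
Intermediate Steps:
sqrt((1523 + 1966) + 4502) = sqrt(3489 + 4502) = sqrt(7991)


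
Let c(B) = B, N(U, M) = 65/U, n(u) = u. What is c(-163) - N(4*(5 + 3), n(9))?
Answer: -5281/32 ≈ -165.03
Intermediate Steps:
c(-163) - N(4*(5 + 3), n(9)) = -163 - 65/(4*(5 + 3)) = -163 - 65/(4*8) = -163 - 65/32 = -5281/32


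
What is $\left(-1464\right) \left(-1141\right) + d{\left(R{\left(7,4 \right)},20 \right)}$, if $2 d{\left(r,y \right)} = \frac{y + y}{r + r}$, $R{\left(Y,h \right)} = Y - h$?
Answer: $\frac{5011282}{3} \approx 1.6704 \cdot 10^{6}$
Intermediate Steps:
$d{\left(r,y \right)} = \frac{y}{2 r}$ ($d{\left(r,y \right)} = \frac{\left(y + y\right) \frac{1}{r + r}}{2} = \frac{2 y \frac{1}{2 r}}{2} = \frac{y \frac{1}{r}}{2} = \frac{y}{2 r}$)
$\left(-1464\right) \left(-1141\right) + d{\left(R{\left(7,4 \right)},20 \right)} = \left(-1464\right) \left(-1141\right) + \frac{1}{2} \cdot 20 \frac{1}{7 - 4} = 1670424 + \frac{1}{2} \cdot 20 \frac{1}{7 - 4} = 1670424 + \frac{1}{2} \cdot 20 \cdot \frac{1}{3} = 1670424 + \frac{10}{3} = \frac{5011282}{3}$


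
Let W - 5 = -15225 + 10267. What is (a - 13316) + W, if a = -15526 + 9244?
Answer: -24551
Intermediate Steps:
a = -6282
W = -4953 (W = 5 + (-15225 + 10267) = 5 - 4958 = -4953)
(a - 13316) + W = (-6282 - 13316) - 4953 = -19598 - 4953 = -24551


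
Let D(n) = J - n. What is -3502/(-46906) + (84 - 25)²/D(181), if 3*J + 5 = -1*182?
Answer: -243641449/17120690 ≈ -14.231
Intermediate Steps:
J = -187/3 (J = -5/3 + (-1*182)/3 = -5/3 + (⅓)*(-182) = -5/3 - 182/3 = -187/3 ≈ -62.333)
D(n) = -187/3 - n
-3502/(-46906) + (84 - 25)²/D(181) = -3502/(-46906) + (84 - 25)²/(-187/3 - 1*181) = -3502*(-1/46906) + 59²/(-187/3 - 181) = 1751/23453 + 3481/(-730/3) = 1751/23453 + 3481*(-3/730) = 1751/23453 - 10443/730 = -243641449/17120690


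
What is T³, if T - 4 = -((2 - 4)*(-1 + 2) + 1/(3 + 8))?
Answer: 274625/1331 ≈ 206.33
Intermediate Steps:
T = 65/11 (T = 4 - ((2 - 4)*(-1 + 2) + 1/(3 + 8)) = 4 - (-2*1 + 1/11) = 4 - (-2 + 1/11) = 4 - 1*(-21/11) = 4 + 21/11 = 65/11 ≈ 5.9091)
T³ = (65/11)³ = 274625/1331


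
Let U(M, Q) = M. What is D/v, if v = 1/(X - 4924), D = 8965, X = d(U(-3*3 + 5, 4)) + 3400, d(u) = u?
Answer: -13698520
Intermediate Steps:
X = 3396 (X = (-3*3 + 5) + 3400 = (-9 + 5) + 3400 = -4 + 3400 = 3396)
v = -1/1528 (v = 1/(3396 - 4924) = 1/(-1528) = -1/1528 ≈ -0.00065445)
D/v = 8965/(-1/1528) = 8965*(-1528) = -13698520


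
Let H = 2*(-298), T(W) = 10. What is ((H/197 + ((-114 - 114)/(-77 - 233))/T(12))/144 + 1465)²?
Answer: 1037346717882465594241/483349019040000 ≈ 2.1462e+6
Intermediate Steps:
H = -596
((H/197 + ((-114 - 114)/(-77 - 233))/T(12))/144 + 1465)² = ((-596/197 + ((-114 - 114)/(-77 - 233))/10)/144 + 1465)² = ((-596*1/197 - 228/(-310)*(⅒))*(1/144) + 1465)² = ((-596/197 - 228*(-1/310)*(⅒))*(1/144) + 1465)² = ((-596/197 + (114/155)*(⅒))*(1/144) + 1465)² = ((-596/197 + 57/775)*(1/144) + 1465)² = (-450671/152675*1/144 + 1465)² = (-450671/21985200 + 1465)² = (32207867329/21985200)² = 1037346717882465594241/483349019040000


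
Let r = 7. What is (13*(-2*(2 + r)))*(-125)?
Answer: 29250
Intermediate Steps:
(13*(-2*(2 + r)))*(-125) = (13*(-2*(2 + 7)))*(-125) = (13*(-2*9))*(-125) = (13*(-18))*(-125) = -234*(-125) = 29250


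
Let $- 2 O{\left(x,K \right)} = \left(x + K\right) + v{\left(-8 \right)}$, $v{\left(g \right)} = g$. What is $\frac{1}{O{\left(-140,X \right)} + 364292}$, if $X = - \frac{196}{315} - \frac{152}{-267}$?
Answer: $\frac{4005}{1459285936} \approx 2.7445 \cdot 10^{-6}$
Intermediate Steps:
$X = - \frac{212}{4005}$ ($X = \left(-196\right) \frac{1}{315} - - \frac{152}{267} = - \frac{28}{45} + \frac{152}{267} = - \frac{212}{4005} \approx -0.052934$)
$O{\left(x,K \right)} = 4 - \frac{K}{2} - \frac{x}{2}$ ($O{\left(x,K \right)} = - \frac{\left(x + K\right) - 8}{2} = - \frac{\left(K + x\right) - 8}{2} = - \frac{-8 + K + x}{2} = 4 - \frac{K}{2} - \frac{x}{2}$)
$\frac{1}{O{\left(-140,X \right)} + 364292} = \frac{1}{\left(4 - - \frac{106}{4005} - -70\right) + 364292} = \frac{1}{\left(4 + \frac{106}{4005} + 70\right) + 364292} = \frac{1}{\frac{296476}{4005} + 364292} = \frac{1}{\frac{1459285936}{4005}} = \frac{4005}{1459285936}$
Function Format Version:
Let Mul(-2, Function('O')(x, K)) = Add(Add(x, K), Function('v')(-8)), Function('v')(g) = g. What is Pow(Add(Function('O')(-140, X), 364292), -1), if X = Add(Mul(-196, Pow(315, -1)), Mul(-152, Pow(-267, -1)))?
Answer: Rational(4005, 1459285936) ≈ 2.7445e-6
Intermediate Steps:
X = Rational(-212, 4005) (X = Add(Mul(-196, Rational(1, 315)), Mul(-152, Rational(-1, 267))) = Add(Rational(-28, 45), Rational(152, 267)) = Rational(-212, 4005) ≈ -0.052934)
Function('O')(x, K) = Add(4, Mul(Rational(-1, 2), K), Mul(Rational(-1, 2), x)) (Function('O')(x, K) = Mul(Rational(-1, 2), Add(Add(x, K), -8)) = Mul(Rational(-1, 2), Add(Add(K, x), -8)) = Mul(Rational(-1, 2), Add(-8, K, x)) = Add(4, Mul(Rational(-1, 2), K), Mul(Rational(-1, 2), x)))
Pow(Add(Function('O')(-140, X), 364292), -1) = Pow(Add(Add(4, Mul(Rational(-1, 2), Rational(-212, 4005)), Mul(Rational(-1, 2), -140)), 364292), -1) = Pow(Add(Add(4, Rational(106, 4005), 70), 364292), -1) = Pow(Add(Rational(296476, 4005), 364292), -1) = Pow(Rational(1459285936, 4005), -1) = Rational(4005, 1459285936)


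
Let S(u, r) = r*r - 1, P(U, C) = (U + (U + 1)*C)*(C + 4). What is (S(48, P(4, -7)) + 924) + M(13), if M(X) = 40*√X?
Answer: 9572 + 40*√13 ≈ 9716.2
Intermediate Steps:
P(U, C) = (4 + C)*(U + C*(1 + U)) (P(U, C) = (U + (1 + U)*C)*(4 + C) = (U + C*(1 + U))*(4 + C) = (4 + C)*(U + C*(1 + U)))
S(u, r) = -1 + r² (S(u, r) = r² - 1 = -1 + r²)
(S(48, P(4, -7)) + 924) + M(13) = ((-1 + ((-7)² + 4*(-7) + 4*4 + 4*(-7)² + 5*(-7)*4)²) + 924) + 40*√13 = ((-1 + (49 - 28 + 16 + 4*49 - 140)²) + 924) + 40*√13 = ((-1 + (49 - 28 + 16 + 196 - 140)²) + 924) + 40*√13 = ((-1 + 93²) + 924) + 40*√13 = ((-1 + 8649) + 924) + 40*√13 = (8648 + 924) + 40*√13 = 9572 + 40*√13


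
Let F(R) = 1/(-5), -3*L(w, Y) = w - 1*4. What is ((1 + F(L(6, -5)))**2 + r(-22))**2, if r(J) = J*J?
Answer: 146797456/625 ≈ 2.3488e+5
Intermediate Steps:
L(w, Y) = 4/3 - w/3 (L(w, Y) = -(w - 1*4)/3 = -(w - 4)/3 = -(-4 + w)/3 = 4/3 - w/3)
F(R) = -1/5 (F(R) = 1*(-1/5) = -1/5)
r(J) = J**2
((1 + F(L(6, -5)))**2 + r(-22))**2 = ((1 - 1/5)**2 + (-22)**2)**2 = ((4/5)**2 + 484)**2 = (16/25 + 484)**2 = (12116/25)**2 = 146797456/625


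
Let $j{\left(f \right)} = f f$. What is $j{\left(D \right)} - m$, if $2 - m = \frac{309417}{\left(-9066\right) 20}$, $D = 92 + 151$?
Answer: $\frac{3568697541}{60440} \approx 59045.0$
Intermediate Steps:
$D = 243$
$m = \frac{224019}{60440}$ ($m = 2 - \frac{309417}{\left(-9066\right) 20} = 2 - \frac{309417}{-181320} = 2 - 309417 \left(- \frac{1}{181320}\right) = 2 - - \frac{103139}{60440} = 2 + \frac{103139}{60440} = \frac{224019}{60440} \approx 3.7065$)
$j{\left(f \right)} = f^{2}$
$j{\left(D \right)} - m = 243^{2} - \frac{224019}{60440} = 59049 - \frac{224019}{60440} = \frac{3568697541}{60440}$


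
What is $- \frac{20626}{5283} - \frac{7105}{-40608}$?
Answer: $- \frac{88893877}{23836896} \approx -3.7293$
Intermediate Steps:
$- \frac{20626}{5283} - \frac{7105}{-40608} = \left(-20626\right) \frac{1}{5283} - - \frac{7105}{40608} = - \frac{20626}{5283} + \frac{7105}{40608} = - \frac{88893877}{23836896}$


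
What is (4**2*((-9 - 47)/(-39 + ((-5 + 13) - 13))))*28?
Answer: 6272/11 ≈ 570.18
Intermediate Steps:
(4**2*((-9 - 47)/(-39 + ((-5 + 13) - 13))))*28 = (16*(-56/(-39 + (8 - 13))))*28 = (16*(-56/(-39 - 5)))*28 = (16*(-56/(-44)))*28 = (16*(-56*(-1/44)))*28 = (16*(14/11))*28 = (224/11)*28 = 6272/11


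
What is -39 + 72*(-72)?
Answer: -5223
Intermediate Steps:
-39 + 72*(-72) = -39 - 5184 = -5223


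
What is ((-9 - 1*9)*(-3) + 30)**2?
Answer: 7056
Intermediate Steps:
((-9 - 1*9)*(-3) + 30)**2 = ((-9 - 9)*(-3) + 30)**2 = (-18*(-3) + 30)**2 = (54 + 30)**2 = 84**2 = 7056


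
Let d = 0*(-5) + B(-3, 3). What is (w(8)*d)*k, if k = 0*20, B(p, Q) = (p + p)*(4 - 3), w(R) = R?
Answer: 0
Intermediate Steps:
B(p, Q) = 2*p (B(p, Q) = (2*p)*1 = 2*p)
d = -6 (d = 0*(-5) + 2*(-3) = 0 - 6 = -6)
k = 0
(w(8)*d)*k = (8*(-6))*0 = -48*0 = 0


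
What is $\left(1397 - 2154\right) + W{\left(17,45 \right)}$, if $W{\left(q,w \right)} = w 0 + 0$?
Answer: $-757$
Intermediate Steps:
$W{\left(q,w \right)} = 0$ ($W{\left(q,w \right)} = 0 + 0 = 0$)
$\left(1397 - 2154\right) + W{\left(17,45 \right)} = \left(1397 - 2154\right) + 0 = -757 + 0 = -757$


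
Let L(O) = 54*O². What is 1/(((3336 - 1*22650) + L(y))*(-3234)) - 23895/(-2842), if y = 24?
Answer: 9296827621/1105736940 ≈ 8.4078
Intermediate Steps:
1/(((3336 - 1*22650) + L(y))*(-3234)) - 23895/(-2842) = 1/(((3336 - 1*22650) + 54*24²)*(-3234)) - 23895/(-2842) = -1/3234/((3336 - 22650) + 54*576) - 23895*(-1/2842) = -1/3234/(-19314 + 31104) + 23895/2842 = -1/3234/11790 + 23895/2842 = (1/11790)*(-1/3234) + 23895/2842 = -1/38128860 + 23895/2842 = 9296827621/1105736940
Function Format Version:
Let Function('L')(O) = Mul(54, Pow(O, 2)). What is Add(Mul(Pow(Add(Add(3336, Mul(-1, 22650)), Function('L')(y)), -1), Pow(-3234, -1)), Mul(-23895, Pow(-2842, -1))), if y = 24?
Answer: Rational(9296827621, 1105736940) ≈ 8.4078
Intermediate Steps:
Add(Mul(Pow(Add(Add(3336, Mul(-1, 22650)), Function('L')(y)), -1), Pow(-3234, -1)), Mul(-23895, Pow(-2842, -1))) = Add(Mul(Pow(Add(Add(3336, Mul(-1, 22650)), Mul(54, Pow(24, 2))), -1), Pow(-3234, -1)), Mul(-23895, Pow(-2842, -1))) = Add(Mul(Pow(Add(Add(3336, -22650), Mul(54, 576)), -1), Rational(-1, 3234)), Mul(-23895, Rational(-1, 2842))) = Add(Mul(Pow(Add(-19314, 31104), -1), Rational(-1, 3234)), Rational(23895, 2842)) = Add(Mul(Pow(11790, -1), Rational(-1, 3234)), Rational(23895, 2842)) = Add(Mul(Rational(1, 11790), Rational(-1, 3234)), Rational(23895, 2842)) = Add(Rational(-1, 38128860), Rational(23895, 2842)) = Rational(9296827621, 1105736940)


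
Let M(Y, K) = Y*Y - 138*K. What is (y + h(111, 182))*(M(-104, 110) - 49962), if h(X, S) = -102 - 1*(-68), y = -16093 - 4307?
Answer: 1110097484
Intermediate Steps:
M(Y, K) = Y**2 - 138*K
y = -20400
h(X, S) = -34 (h(X, S) = -102 + 68 = -34)
(y + h(111, 182))*(M(-104, 110) - 49962) = (-20400 - 34)*(((-104)**2 - 138*110) - 49962) = -20434*((10816 - 15180) - 49962) = -20434*(-4364 - 49962) = -20434*(-54326) = 1110097484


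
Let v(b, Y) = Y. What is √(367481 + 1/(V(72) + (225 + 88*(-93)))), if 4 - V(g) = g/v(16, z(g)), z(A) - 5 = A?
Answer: √137910965638444230/612607 ≈ 606.20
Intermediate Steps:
z(A) = 5 + A
V(g) = 4 - g/(5 + g)
√(367481 + 1/(V(72) + (225 + 88*(-93)))) = √(367481 + 1/((20 + 3*72)/(5 + 72) + (225 + 88*(-93)))) = √(367481 + 1/((20 + 216)/77 + (225 - 8184))) = √(367481 + 1/((1/77)*236 - 7959)) = √(367481 + 1/(236/77 - 7959)) = √(367481 + 1/(-612607/77)) = √(367481 - 77/612607) = √(225121432890/612607) = √137910965638444230/612607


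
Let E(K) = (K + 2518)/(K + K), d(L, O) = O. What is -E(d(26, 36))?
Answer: -1277/36 ≈ -35.472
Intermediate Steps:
E(K) = (2518 + K)/(2*K) (E(K) = (2518 + K)/((2*K)) = (2518 + K)*(1/(2*K)) = (2518 + K)/(2*K))
-E(d(26, 36)) = -(2518 + 36)/(2*36) = -2554/(2*36) = -1*1277/36 = -1277/36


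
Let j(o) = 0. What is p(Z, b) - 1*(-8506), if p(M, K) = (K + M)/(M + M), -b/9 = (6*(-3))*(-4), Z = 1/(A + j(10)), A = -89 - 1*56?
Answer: 110973/2 ≈ 55487.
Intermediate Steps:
A = -145 (A = -89 - 56 = -145)
Z = -1/145 (Z = 1/(-145 + 0) = 1/(-145) = -1/145 ≈ -0.0068966)
b = -648 (b = -9*6*(-3)*(-4) = -(-162)*(-4) = -9*72 = -648)
p(M, K) = (K + M)/(2*M) (p(M, K) = (K + M)/((2*M)) = (K + M)*(1/(2*M)) = (K + M)/(2*M))
p(Z, b) - 1*(-8506) = (-648 - 1/145)/(2*(-1/145)) - 1*(-8506) = (½)*(-145)*(-93961/145) + 8506 = 93961/2 + 8506 = 110973/2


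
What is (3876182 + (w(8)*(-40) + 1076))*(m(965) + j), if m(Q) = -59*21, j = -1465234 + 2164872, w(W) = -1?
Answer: 2707901045902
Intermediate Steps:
j = 699638
m(Q) = -1239
(3876182 + (w(8)*(-40) + 1076))*(m(965) + j) = (3876182 + (-1*(-40) + 1076))*(-1239 + 699638) = (3876182 + (40 + 1076))*698399 = (3876182 + 1116)*698399 = 3877298*698399 = 2707901045902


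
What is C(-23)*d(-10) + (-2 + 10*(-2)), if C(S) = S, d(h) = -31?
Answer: 691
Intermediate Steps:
C(-23)*d(-10) + (-2 + 10*(-2)) = -23*(-31) + (-2 + 10*(-2)) = 713 + (-2 - 20) = 713 - 22 = 691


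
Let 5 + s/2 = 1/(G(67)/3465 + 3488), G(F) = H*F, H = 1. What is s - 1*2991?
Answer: -36270040057/12085987 ≈ -3001.0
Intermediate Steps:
G(F) = F (G(F) = 1*F = F)
s = -120852940/12085987 (s = -10 + 2/(67/3465 + 3488) = -10 + 2/(12085987/3465) = -10 + 2*(3465/12085987) = -10 + 6930/12085987 = -120852940/12085987 ≈ -9.9994)
s - 1*2991 = -120852940/12085987 - 1*2991 = -120852940/12085987 - 2991 = -36270040057/12085987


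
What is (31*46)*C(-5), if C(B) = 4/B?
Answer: -5704/5 ≈ -1140.8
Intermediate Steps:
(31*46)*C(-5) = (31*46)*(4/(-5)) = 1426*(4*(-1/5)) = 1426*(-4/5) = -5704/5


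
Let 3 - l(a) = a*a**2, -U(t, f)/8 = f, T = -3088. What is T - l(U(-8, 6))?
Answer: -113683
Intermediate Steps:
U(t, f) = -8*f
l(a) = 3 - a**3 (l(a) = 3 - a*a**2 = 3 - a**3)
T - l(U(-8, 6)) = -3088 - (3 - (-8*6)**3) = -3088 - (3 - 1*(-48)**3) = -3088 - (3 - 1*(-110592)) = -3088 - (3 + 110592) = -3088 - 1*110595 = -3088 - 110595 = -113683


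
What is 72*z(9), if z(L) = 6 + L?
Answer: 1080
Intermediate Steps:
72*z(9) = 72*(6 + 9) = 72*15 = 1080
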